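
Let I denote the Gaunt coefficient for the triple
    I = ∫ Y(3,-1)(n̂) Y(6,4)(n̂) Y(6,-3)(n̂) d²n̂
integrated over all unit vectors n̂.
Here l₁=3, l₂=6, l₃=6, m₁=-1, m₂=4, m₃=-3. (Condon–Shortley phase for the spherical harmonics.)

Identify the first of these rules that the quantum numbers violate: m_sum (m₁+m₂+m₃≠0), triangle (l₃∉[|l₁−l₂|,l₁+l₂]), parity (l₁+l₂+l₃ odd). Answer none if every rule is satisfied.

parity

Σmᵢ = 0  ✓
l₃∈[|l₁−l₂|,l₁+l₂]=[3,9], have l₃=6  ✓
Σlᵢ = 15 ⇒ odd  ✗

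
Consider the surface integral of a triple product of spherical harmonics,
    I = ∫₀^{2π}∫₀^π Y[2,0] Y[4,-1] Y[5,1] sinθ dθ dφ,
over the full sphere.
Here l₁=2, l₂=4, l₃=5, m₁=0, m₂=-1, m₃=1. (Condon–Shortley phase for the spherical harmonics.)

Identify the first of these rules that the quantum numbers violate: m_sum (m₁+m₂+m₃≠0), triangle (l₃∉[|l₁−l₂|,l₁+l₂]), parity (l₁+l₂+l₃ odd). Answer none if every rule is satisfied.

parity

azimuthal sum: 0 − 1 + 1 = 0  ✓
2 ≤ 5 ≤ 6 (triangle on l)  ✓
L = 2 + 4 + 5 = 11 (odd)  ✗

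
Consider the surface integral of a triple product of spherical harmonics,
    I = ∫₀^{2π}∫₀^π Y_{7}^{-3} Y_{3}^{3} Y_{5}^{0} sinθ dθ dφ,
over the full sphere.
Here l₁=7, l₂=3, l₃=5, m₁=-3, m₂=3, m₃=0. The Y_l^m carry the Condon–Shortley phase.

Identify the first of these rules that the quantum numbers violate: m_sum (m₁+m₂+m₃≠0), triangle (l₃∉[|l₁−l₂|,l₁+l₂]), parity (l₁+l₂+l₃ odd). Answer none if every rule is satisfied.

azimuthal sum: -3 + 3 + 0 = 0  ✓
4 ≤ 5 ≤ 10 (triangle on l)  ✓
L = 7 + 3 + 5 = 15 (odd)  ✗

parity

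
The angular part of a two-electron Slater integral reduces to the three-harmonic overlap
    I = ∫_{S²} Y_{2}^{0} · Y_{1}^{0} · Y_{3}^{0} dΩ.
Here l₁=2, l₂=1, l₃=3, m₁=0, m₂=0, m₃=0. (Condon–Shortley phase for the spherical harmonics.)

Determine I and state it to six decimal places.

0.247767

Rules hold: Σm=0, L=6 even, 1≤3≤3.
N = 5·3·7 = 105
Δ = 0!·4!·2!/7! = 1/105
Racah Σ t=0..0: t=0:+1/4 = 1/4
⇒ 3j(2 1 3; 0 0 0)² = 3/35, sgn -1
(m-triple is (0,0,0) — same symbol as above.)
4πI² = N·(3j₀)²·(3jₘ)² = 27/35
I = +1·√(0.771429/4π) = 0.24776670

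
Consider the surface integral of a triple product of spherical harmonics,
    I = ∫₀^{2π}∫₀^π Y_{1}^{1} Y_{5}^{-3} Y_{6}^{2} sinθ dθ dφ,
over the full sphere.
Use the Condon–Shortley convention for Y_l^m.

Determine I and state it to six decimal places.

Rules hold: Σm=0, L=12 even, 4≤6≤6.
N = 3·11·13 = 429
Δ = 0!·2!·10!/13! = 1/858
Racah Σ t=0..0: t=0:+1/14400 = 1/14400
⇒ 3j(1 5 6; 0 0 0)² = 6/143, sgn +1
Racah Σ t=0..0: t=0:+1/161280 = 1/161280
⇒ 3j(1 5 6; 1 -3 2)² = 1/143, sgn +1
4πI² = N·(3j₀)²·(3jₘ)² = 18/143
I = +1·√(0.125874/4π) = 0.10008369

0.100084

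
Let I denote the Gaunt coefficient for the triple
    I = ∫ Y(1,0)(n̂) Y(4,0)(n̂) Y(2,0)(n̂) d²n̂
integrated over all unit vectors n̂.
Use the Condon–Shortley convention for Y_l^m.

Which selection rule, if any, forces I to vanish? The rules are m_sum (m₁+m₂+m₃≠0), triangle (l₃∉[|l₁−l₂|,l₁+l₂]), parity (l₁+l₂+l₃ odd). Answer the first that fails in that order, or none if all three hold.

azimuthal sum: 0 + 0 + 0 = 0  ✓
3 ≤ 2 ≤ 5 (triangle on l)  ✗
L = 1 + 4 + 2 = 7 (odd)

triangle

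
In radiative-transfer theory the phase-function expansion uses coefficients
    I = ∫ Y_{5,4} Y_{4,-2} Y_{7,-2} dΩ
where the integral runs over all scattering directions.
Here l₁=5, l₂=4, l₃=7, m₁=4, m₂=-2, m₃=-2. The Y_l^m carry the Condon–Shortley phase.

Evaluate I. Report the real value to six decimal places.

-0.139414

Rules hold: Σm=0, L=16 even, 1≤7≤9.
N = 11·9·15 = 1485
Δ = 2!·8!·6!/17! = 1/6126120
Racah Σ t=0..2: t=0:+1/69120 t=1:−1/20736 t=2:+1/69120 = -1/51840
⇒ 3j(5 4 7; 0 0 0)² = 280/21879, sgn +1
Racah Σ t=0..1: t=0:+1/483840 t=1:−1/4838400 = 1/537600
⇒ 3j(5 4 7; 4 -2 -2)² = 2187/170170, sgn -1
4πI² = N·(3j₀)²·(3jₘ)² = 131220/537251
I = -1·√(0.244243/4π) = -0.13941403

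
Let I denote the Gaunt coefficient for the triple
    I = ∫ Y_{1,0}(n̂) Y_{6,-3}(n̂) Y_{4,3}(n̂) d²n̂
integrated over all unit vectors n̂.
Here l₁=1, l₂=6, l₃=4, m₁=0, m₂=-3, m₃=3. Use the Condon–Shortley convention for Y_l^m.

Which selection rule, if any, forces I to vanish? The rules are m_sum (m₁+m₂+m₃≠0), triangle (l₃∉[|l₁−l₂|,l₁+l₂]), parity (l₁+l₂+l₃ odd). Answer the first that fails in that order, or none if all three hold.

triangle

Σmᵢ = 0  ✓
l₃∈[|l₁−l₂|,l₁+l₂]=[5,7], have l₃=4  ✗
Σlᵢ = 11 ⇒ odd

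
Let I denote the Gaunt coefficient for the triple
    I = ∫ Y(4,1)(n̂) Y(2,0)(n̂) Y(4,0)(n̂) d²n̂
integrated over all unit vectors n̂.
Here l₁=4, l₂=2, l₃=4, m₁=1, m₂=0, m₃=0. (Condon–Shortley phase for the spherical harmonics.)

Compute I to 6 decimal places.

0.000000

Σmᵢ = 1 ≠ 0, so the φ-integral vanishes; I = 0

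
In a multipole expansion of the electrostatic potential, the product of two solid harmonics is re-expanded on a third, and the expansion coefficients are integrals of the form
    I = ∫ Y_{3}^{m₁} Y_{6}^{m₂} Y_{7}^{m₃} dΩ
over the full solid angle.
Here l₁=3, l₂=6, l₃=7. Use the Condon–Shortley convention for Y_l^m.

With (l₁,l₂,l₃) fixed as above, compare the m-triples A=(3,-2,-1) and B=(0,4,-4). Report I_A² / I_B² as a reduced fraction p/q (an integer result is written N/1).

l's match ⇒ only the (l;m) 3-j factors differ between A and B.
A: triangle coeff Δ(3,6,7) = 1/2042040; Σ_t [0,0]: t=0:+1/829440 = 1/829440; (3j)²=35/2431 [(3 6 7; 3 -2 -1)], sign=+1
B: triangle coeff Δ(3,6,7) = 1/2042040; Σ_t [0,2]: t=0:+1/43545600 t=1:−1/1451520 t=2:+1/967680 = 1/2721600; (3j)²=32/7735 [(3 6 7; 0 4 -4)], sign=-1
I_A²/I_B² = (35/2431)/(32/7735) = 1225/352

1225/352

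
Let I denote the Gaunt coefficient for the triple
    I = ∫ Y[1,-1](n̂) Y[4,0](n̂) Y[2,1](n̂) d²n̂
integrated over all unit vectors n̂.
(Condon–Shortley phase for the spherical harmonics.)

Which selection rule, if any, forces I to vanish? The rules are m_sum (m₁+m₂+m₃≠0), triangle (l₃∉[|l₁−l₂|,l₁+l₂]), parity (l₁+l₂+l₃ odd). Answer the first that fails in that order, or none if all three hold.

triangle

Σmᵢ = 0  ✓
l₃∈[|l₁−l₂|,l₁+l₂]=[3,5], have l₃=2  ✗
Σlᵢ = 7 ⇒ odd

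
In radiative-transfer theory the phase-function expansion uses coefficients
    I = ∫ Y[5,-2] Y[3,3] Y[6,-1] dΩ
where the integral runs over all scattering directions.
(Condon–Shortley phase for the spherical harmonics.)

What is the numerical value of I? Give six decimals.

Checks pass: Σm=0; 14 even; l₃=6∈[2,8].
(2·5+1)(2·3+1)(2·6+1) = 1001
Δ: 2! 8! 4! / 15! → 1/675675
sum: t=0:+1/8640 t=1:−1/2304 t=2:+1/8640 = -7/34560
3j²(5 3 6; 0 0 0) = Δ·Π!·Σ² = 7/429  (sign -1)
sum: t=2:+1/34560 = 1/34560
3j²(5 3 6; -2 3 -1) = Δ·Π!·Σ² = 7/429  (sign -1)
combine: 4πI² = 1001·7/429·7/429 = 343/1287
take √, sign +1: I = 0.14563067

0.145631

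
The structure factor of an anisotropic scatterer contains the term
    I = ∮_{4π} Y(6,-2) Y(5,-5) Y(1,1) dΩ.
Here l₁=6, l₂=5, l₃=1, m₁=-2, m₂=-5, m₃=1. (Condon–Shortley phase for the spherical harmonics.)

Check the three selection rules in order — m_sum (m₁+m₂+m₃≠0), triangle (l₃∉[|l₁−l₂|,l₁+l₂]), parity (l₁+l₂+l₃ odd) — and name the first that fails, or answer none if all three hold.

m_sum

Σmᵢ = -6  ✗
l₃∈[|l₁−l₂|,l₁+l₂]=[1,11], have l₃=1
Σlᵢ = 12 ⇒ even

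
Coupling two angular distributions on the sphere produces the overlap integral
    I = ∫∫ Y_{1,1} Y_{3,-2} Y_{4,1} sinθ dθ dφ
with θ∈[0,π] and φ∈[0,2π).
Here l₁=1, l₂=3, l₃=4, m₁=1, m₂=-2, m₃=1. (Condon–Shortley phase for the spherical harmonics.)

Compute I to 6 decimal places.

-0.106622

Rules hold: Σm=0, L=8 even, 2≤4≤4.
N = 3·7·9 = 189
Δ = 0!·2!·6!/9! = 1/252
Racah Σ t=0..0: t=0:+1/36 = 1/36
⇒ 3j(1 3 4; 0 0 0)² = 4/63, sgn +1
Racah Σ t=0..0: t=0:+1/240 = 1/240
⇒ 3j(1 3 4; 1 -2 1)² = 1/84, sgn -1
4πI² = N·(3j₀)²·(3jₘ)² = 1/7
I = -1·√(0.142857/4π) = -0.10662181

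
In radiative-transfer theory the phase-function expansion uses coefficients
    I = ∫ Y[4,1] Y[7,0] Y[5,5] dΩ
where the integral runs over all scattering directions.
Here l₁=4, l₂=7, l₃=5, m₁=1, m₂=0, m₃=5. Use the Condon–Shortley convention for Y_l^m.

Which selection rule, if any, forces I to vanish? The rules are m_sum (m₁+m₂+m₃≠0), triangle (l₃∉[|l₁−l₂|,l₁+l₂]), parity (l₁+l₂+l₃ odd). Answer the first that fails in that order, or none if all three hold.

m_sum

m₁+m₂+m₃ = 1 + 0 + 5 = 6  ✗
triangle: |4−7|=3 ≤ l₃=5 ≤ 4+7=11
parity: l₁+l₂+l₃ = 16 is even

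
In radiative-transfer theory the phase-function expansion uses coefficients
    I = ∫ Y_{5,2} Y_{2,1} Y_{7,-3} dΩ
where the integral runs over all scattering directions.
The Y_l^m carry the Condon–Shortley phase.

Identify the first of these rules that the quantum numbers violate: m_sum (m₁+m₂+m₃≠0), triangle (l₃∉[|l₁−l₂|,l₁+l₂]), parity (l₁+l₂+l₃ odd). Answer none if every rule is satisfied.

none

m₁+m₂+m₃ = 2 + 1 − 3 = 0  ✓
triangle: |5−2|=3 ≤ l₃=7 ≤ 5+2=7  ✓
parity: l₁+l₂+l₃ = 14 is even  ✓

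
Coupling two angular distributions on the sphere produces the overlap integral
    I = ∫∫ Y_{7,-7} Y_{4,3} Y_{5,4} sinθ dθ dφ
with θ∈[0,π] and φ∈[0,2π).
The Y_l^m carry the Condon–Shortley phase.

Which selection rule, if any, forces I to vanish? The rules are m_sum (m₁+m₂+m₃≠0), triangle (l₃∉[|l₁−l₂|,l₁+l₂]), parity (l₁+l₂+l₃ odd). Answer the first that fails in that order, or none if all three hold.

azimuthal sum: -7 + 3 + 4 = 0  ✓
3 ≤ 5 ≤ 11 (triangle on l)  ✓
L = 7 + 4 + 5 = 16 (even)  ✓

none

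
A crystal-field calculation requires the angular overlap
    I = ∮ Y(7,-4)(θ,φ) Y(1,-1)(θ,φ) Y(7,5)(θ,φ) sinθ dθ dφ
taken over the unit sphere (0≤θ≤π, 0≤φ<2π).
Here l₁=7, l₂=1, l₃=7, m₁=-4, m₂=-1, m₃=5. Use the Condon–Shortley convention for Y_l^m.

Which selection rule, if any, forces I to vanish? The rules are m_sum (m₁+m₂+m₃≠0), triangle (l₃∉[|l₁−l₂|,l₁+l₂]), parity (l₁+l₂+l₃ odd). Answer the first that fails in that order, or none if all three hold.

parity

Σmᵢ = 0  ✓
l₃∈[|l₁−l₂|,l₁+l₂]=[6,8], have l₃=7  ✓
Σlᵢ = 15 ⇒ odd  ✗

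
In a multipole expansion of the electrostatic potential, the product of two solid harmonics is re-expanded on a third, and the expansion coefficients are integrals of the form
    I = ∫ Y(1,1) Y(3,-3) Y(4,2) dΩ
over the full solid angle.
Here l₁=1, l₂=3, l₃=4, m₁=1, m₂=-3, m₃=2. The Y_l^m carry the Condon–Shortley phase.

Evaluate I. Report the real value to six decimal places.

Rules hold: Σm=0, L=8 even, 2≤4≤4.
N = 3·7·9 = 189
Δ = 0!·2!·6!/9! = 1/252
Racah Σ t=0..0: t=0:+1/36 = 1/36
⇒ 3j(1 3 4; 0 0 0)² = 4/63, sgn +1
Racah Σ t=0..0: t=0:+1/1440 = 1/1440
⇒ 3j(1 3 4; 1 -3 2)² = 1/252, sgn +1
4πI² = N·(3j₀)²·(3jₘ)² = 1/21
I = +1·√(0.047619/4π) = 0.06155813

0.061558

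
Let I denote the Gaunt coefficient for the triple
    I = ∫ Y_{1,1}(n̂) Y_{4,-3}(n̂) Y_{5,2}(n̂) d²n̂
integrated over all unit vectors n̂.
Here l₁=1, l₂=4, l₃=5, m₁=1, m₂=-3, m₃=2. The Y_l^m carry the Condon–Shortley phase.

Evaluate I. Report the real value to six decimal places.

0.085055

Checks pass: Σm=0; 10 even; l₃=5∈[3,5].
(2·1+1)(2·4+1)(2·5+1) = 297
Δ: 0! 2! 8! / 11! → 1/495
sum: t=0:+1/576 = 1/576
3j²(1 4 5; 0 0 0) = Δ·Π!·Σ² = 5/99  (sign -1)
sum: t=0:+1/10080 = 1/10080
3j²(1 4 5; 1 -3 2) = Δ·Π!·Σ² = 1/165  (sign -1)
combine: 4πI² = 297·5/99·1/165 = 1/11
take √, sign +1: I = 0.08505478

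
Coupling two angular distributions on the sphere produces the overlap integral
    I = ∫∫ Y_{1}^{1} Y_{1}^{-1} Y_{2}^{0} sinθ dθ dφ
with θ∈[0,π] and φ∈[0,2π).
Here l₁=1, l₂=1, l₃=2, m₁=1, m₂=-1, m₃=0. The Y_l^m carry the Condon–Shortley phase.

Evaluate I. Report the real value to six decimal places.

0.126157

Checks pass: Σm=0; 4 even; l₃=2∈[0,2].
(2·1+1)(2·1+1)(2·2+1) = 45
Δ: 0! 2! 2! / 5! → 1/30
sum: t=0:+1/1 = 1/1
3j²(1 1 2; 0 0 0) = Δ·Π!·Σ² = 2/15  (sign +1)
sum: t=0:+1/4 = 1/4
3j²(1 1 2; 1 -1 0) = Δ·Π!·Σ² = 1/30  (sign +1)
combine: 4πI² = 45·2/15·1/30 = 1/5
take √, sign +1: I = 0.12615663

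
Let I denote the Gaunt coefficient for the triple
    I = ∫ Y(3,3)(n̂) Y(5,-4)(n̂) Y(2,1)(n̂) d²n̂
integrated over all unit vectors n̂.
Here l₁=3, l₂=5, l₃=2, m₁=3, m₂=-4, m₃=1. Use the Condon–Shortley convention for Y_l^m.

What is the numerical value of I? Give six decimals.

0.219610

Checks pass: Σm=0; 10 even; l₃=2∈[2,8].
(2·3+1)(2·5+1)(2·2+1) = 385
Δ: 6! 0! 4! / 11! → 1/2310
sum: t=3:−1/144 = -1/144
3j²(3 5 2; 0 0 0) = Δ·Π!·Σ² = 10/231  (sign -1)
sum: t=0:+1/4320 = 1/4320
3j²(3 5 2; 3 -4 1) = Δ·Π!·Σ² = 2/55  (sign -1)
combine: 4πI² = 385·10/231·2/55 = 20/33
take √, sign +1: I = 0.21961050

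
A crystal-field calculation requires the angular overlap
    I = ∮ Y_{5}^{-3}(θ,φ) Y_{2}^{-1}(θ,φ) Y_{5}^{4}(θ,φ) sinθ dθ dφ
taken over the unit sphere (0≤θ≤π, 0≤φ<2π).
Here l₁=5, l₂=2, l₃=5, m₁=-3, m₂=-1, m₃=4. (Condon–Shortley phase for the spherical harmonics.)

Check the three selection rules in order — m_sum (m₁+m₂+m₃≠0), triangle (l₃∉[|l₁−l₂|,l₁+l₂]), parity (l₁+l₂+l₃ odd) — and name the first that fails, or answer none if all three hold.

none

azimuthal sum: -3 − 1 + 4 = 0  ✓
3 ≤ 5 ≤ 7 (triangle on l)  ✓
L = 5 + 2 + 5 = 12 (even)  ✓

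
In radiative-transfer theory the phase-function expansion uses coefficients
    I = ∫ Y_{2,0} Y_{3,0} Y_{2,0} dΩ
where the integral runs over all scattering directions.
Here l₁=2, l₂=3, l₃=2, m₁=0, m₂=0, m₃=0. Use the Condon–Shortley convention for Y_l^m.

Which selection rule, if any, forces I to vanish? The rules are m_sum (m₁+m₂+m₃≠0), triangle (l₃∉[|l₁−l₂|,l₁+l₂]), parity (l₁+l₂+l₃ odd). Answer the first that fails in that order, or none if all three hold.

m₁+m₂+m₃ = 0 + 0 + 0 = 0  ✓
triangle: |2−3|=1 ≤ l₃=2 ≤ 2+3=5  ✓
parity: l₁+l₂+l₃ = 7 is odd  ✗

parity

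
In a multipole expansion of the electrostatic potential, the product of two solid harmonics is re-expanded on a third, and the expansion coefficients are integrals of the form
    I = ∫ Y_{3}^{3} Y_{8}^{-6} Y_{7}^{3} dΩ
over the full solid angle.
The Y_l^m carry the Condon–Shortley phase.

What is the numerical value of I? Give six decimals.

-0.170387

Rules hold: Σm=0, L=18 even, 5≤7≤11.
N = 7·17·15 = 1785
Δ = 4!·2!·12!/19! = 1/5290740
Racah Σ t=1..3: t=1:−1/7257600 t=2:+1/2073600 t=3:−1/7257600 = 1/4838400
⇒ 3j(3 8 7; 0 0 0)² = 252/20995, sgn -1
Racah Σ t=0..0: t=0:+1/348364800 = 1/348364800
⇒ 3j(3 8 7; 3 -6 3)² = 11/646, sgn +1
4πI² = N·(3j₀)²·(3jₘ)² = 29106/79781
I = -1·√(0.364824/4π) = -0.17038705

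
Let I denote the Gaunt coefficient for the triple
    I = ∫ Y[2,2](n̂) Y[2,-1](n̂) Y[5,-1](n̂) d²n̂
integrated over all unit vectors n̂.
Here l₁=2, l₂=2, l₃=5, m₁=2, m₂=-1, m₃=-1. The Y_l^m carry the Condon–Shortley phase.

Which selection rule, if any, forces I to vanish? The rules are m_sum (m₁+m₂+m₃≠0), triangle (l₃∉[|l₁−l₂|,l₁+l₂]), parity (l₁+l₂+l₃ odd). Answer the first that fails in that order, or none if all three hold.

m₁+m₂+m₃ = 2 − 1 − 1 = 0  ✓
triangle: |2−2|=0 ≤ l₃=5 ≤ 2+2=4  ✗
parity: l₁+l₂+l₃ = 9 is odd

triangle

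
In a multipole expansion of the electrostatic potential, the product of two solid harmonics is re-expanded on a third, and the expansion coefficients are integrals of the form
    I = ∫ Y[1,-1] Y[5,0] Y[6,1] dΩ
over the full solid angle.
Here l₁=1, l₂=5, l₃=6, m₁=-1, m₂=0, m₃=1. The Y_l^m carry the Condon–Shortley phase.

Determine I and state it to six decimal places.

-0.187239

m-sum 0 ✓  L=12 even ✓  4≤6≤6 ✓
Π(2lᵢ+1) = 3×11×13 = 429
triangle coeff Δ(1,5,6) = 1/858
Σ_t [0,0]: t=0:+1/14400 = 1/14400
(3j)²=6/143 [(1 5 6; 0 0 0)], sign=+1
Σ_t [0,0]: t=0:+1/28800 = 1/28800
(3j)²=7/286 [(1 5 6; -1 0 1)], sign=-1
⇒ 4πI² = 63/143
I = (-1)√(63/143/(4π)) = -0.18723944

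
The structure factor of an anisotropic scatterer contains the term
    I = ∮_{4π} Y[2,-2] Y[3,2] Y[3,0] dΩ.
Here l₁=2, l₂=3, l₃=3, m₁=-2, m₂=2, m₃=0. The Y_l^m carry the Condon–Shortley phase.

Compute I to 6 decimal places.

-0.188063

m-sum 0 ✓  L=8 even ✓  1≤3≤5 ✓
Π(2lᵢ+1) = 5×7×7 = 245
triangle coeff Δ(2,3,3) = 1/3780
Σ_t [0,2]: t=0:+1/24 t=1:−1/4 t=2:+1/24 = -1/6
(3j)²=4/105 [(2 3 3; 0 0 0)], sign=+1
Σ_t [2,2]: t=2:+1/24 = 1/24
(3j)²=1/21 [(2 3 3; -2 2 0)], sign=-1
⇒ 4πI² = 4/9
I = (-1)√(4/9/(4π)) = -0.18806319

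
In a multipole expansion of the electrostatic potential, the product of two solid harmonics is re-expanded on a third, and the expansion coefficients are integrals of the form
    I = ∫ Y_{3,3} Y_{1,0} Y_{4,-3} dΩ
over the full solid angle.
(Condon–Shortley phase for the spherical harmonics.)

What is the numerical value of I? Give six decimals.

Checks pass: Σm=0; 8 even; l₃=4∈[2,4].
(2·3+1)(2·1+1)(2·4+1) = 189
Δ: 0! 6! 2! / 9! → 1/252
sum: t=0:+1/36 = 1/36
3j²(3 1 4; 0 0 0) = Δ·Π!·Σ² = 4/63  (sign +1)
sum: t=0:+1/720 = 1/720
3j²(3 1 4; 3 0 -3) = Δ·Π!·Σ² = 1/36  (sign -1)
combine: 4πI² = 189·4/63·1/36 = 1/3
take √, sign -1: I = -0.16286750

-0.162868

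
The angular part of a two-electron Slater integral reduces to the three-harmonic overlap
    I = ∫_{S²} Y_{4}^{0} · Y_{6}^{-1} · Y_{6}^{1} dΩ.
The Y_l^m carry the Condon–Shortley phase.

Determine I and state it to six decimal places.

m-sum 0 ✓  L=16 even ✓  2≤6≤10 ✓
Π(2lᵢ+1) = 9×13×13 = 1521
triangle coeff Δ(4,6,6) = 1/15315300
Σ_t [0,4]: t=0:+1/829440 t=1:−1/25920 t=2:+1/9216 t=3:−1/25920 t=4:+1/829440 = 7/207360
(3j)²=28/2431 [(4 6 6; 0 0 0)], sign=+1
Σ_t [0,4]: t=0:+1/414720 t=1:−1/20736 t=2:+1/11520 t=3:−1/51840 t=4:+1/2903040 = 1/45360
(3j)²=1024/153153 [(4 6 6; 0 -1 1)], sign=-1
⇒ 4πI² = 4096/34969
I = (-1)√(4096/34969/(4π)) = -0.09654581

-0.096546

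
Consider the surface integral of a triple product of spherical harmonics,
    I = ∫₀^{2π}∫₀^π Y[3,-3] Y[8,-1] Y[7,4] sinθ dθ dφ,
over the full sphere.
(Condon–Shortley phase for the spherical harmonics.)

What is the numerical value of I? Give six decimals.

Checks pass: Σm=0; 18 even; l₃=7∈[5,11].
(2·3+1)(2·8+1)(2·7+1) = 1785
Δ: 4! 2! 12! / 19! → 1/5290740
sum: t=1:−1/7257600 t=2:+1/2073600 t=3:−1/7257600 = 1/4838400
3j²(3 8 7; 0 0 0) = Δ·Π!·Σ² = 252/20995  (sign -1)
sum: t=4:+1/104509440 = 1/104509440
3j²(3 8 7; -3 -1 4) = Δ·Π!·Σ² = 275/50388  (sign -1)
combine: 4πI² = 1785·252/20995·275/50388 = 121275/1037153
take √, sign +1: I = 0.09646267

0.096463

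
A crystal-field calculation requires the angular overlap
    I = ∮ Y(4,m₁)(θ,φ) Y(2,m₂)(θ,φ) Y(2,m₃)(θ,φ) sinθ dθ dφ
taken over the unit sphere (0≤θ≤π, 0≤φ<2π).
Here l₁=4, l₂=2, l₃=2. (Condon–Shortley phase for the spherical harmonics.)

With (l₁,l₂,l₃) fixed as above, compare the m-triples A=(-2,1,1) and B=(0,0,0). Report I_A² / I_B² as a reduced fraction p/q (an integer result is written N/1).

l's match ⇒ only the (l;m) 3-j factors differ between A and B.
A: triangle coeff Δ(4,2,2) = 1/630; Σ_t [3,3]: t=3:−1/36 = -1/36; (3j)²=4/63 [(4 2 2; -2 1 1)], sign=+1
B: triangle coeff Δ(4,2,2) = 1/630; Σ_t [2,2]: t=2:+1/16 = 1/16; (3j)²=2/35 [(4 2 2; 0 0 0)], sign=+1
I_A²/I_B² = (4/63)/(2/35) = 10/9

10/9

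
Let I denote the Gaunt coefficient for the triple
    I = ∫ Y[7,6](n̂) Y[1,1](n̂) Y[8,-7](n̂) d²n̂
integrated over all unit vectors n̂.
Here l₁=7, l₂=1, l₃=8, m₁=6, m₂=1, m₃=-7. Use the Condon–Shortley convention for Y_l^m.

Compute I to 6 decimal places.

-0.313531

Rules hold: Σm=0, L=16 even, 6≤8≤8.
N = 15·3·17 = 765
Δ = 0!·14!·2!/17! = 1/2040
Racah Σ t=0..0: t=0:+1/25401600 = 1/25401600
⇒ 3j(7 1 8; 0 0 0)² = 8/255, sgn +1
Racah Σ t=0..0: t=0:+1/12454041600 = 1/12454041600
⇒ 3j(7 1 8; 6 1 -7)² = 7/136, sgn -1
4πI² = N·(3j₀)²·(3jₘ)² = 21/17
I = -1·√(1.23529/4π) = -0.31353083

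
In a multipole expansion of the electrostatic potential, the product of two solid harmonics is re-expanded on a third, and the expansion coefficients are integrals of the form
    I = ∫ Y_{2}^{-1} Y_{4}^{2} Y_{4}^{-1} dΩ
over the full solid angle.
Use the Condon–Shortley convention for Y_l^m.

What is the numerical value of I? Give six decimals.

Checks pass: Σm=0; 10 even; l₃=4∈[2,6].
(2·2+1)(2·4+1)(2·4+1) = 405
Δ: 2! 2! 6! / 11! → 1/13860
sum: t=0:+1/192 t=1:−1/36 t=2:+1/192 = -5/288
3j²(2 4 4; 0 0 0) = Δ·Π!·Σ² = 20/693  (sign -1)
sum: t=1:−1/240 t=2:+1/96 = 1/160
3j²(2 4 4; -1 2 -1) = Δ·Π!·Σ² = 27/1540  (sign -1)
combine: 4πI² = 405·20/693·27/1540 = 1215/5929
take √, sign +1: I = 0.12770047

0.127700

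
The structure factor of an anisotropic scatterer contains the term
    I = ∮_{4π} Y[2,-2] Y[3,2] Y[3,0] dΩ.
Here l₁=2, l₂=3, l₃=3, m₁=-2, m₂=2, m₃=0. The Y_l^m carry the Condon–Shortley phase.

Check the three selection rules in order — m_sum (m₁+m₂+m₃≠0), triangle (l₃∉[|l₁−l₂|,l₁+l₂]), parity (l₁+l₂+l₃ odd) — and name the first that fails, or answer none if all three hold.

none

Σmᵢ = 0  ✓
l₃∈[|l₁−l₂|,l₁+l₂]=[1,5], have l₃=3  ✓
Σlᵢ = 8 ⇒ even  ✓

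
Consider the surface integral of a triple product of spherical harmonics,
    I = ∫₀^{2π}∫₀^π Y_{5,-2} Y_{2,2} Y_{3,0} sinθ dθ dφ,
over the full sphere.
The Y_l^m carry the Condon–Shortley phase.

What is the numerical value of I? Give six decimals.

m-sum 0 ✓  L=10 even ✓  3≤3≤7 ✓
Π(2lᵢ+1) = 11×5×7 = 385
triangle coeff Δ(5,2,3) = 1/2310
Σ_t [2,2]: t=2:+1/144 = 1/144
(3j)²=10/231 [(5 2 3; 0 0 0)], sign=-1
Σ_t [4,4]: t=4:+1/864 = 1/864
(3j)²=1/66 [(5 2 3; -2 2 0)], sign=-1
⇒ 4πI² = 25/99
I = (+1)√(25/99/(4π)) = 0.14175797

0.141758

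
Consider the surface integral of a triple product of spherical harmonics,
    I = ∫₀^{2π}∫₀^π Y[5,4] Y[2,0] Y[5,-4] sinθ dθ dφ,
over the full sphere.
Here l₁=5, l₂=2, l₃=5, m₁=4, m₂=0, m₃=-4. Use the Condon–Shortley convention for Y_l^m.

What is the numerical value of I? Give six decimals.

-0.097044

Checks pass: Σm=0; 12 even; l₃=5∈[3,7].
(2·5+1)(2·2+1)(2·5+1) = 605
Δ: 2! 8! 2! / 13! → 1/38610
sum: t=0:+1/2880 t=1:−1/576 t=2:+1/2880 = -1/960
3j²(5 2 5; 0 0 0) = Δ·Π!·Σ² = 10/429  (sign +1)
sum: t=0:+1/20160 t=1:−1/40320 = 1/40320
3j²(5 2 5; 4 0 -4) = Δ·Π!·Σ² = 6/715  (sign -1)
combine: 4πI² = 605·10/429·6/715 = 20/169
take √, sign -1: I = -0.09704356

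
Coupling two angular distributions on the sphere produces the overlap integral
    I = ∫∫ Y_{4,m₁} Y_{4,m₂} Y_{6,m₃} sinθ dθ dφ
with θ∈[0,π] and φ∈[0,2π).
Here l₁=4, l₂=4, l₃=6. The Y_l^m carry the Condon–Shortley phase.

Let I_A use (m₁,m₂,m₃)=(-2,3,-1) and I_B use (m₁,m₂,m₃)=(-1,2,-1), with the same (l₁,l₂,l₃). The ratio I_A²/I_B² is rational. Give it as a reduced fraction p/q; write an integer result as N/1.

Shared (l₁,l₂,l₃)=(4,4,6): N and (l;000)² cancel in I_A²/I_B².
A: Δ = 2!·6!·6!/15! = 1/1261260; Racah Σ t=1..2: t=1:−1/86400 t=2:+1/11520 = 13/172800; ⇒ 3j(4 4 6; -2 3 -1)² = 13/660, sgn -1
B: Δ = 2!·6!·6!/15! = 1/1261260; Racah Σ t=0..2: t=0:+1/172800 t=1:−1/5760 t=2:+1/3456 = 7/57600; ⇒ 3j(4 4 6; -1 2 -1)² = 21/2860, sgn -1
I_A²/I_B² = (13/660)/(21/2860) = 169/63

169/63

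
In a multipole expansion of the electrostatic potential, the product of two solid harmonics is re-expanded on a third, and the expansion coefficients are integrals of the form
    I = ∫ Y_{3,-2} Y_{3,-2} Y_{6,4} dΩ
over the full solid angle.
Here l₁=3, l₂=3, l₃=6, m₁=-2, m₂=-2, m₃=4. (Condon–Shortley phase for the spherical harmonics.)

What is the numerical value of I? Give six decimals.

m-sum 0 ✓  L=12 even ✓  0≤6≤6 ✓
Π(2lᵢ+1) = 7×7×13 = 637
triangle coeff Δ(3,3,6) = 1/12012
Σ_t [0,0]: t=0:+1/1296 = 1/1296
(3j)²=100/3003 [(3 3 6; 0 0 0)], sign=+1
Σ_t [0,0]: t=0:+1/14400 = 1/14400
(3j)²=6/143 [(3 3 6; -2 -2 4)], sign=+1
⇒ 4πI² = 1400/1573
I = (+1)√(1400/1573/(4π)) = 0.26613055

0.266131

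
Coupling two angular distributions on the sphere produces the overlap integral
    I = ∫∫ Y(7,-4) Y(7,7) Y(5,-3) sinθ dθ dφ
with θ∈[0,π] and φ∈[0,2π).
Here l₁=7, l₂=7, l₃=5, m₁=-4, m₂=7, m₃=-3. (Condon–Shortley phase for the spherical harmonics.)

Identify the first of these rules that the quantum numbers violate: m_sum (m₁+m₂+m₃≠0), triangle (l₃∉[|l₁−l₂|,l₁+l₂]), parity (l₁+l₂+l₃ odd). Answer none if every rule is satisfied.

parity

m₁+m₂+m₃ = -4 + 7 − 3 = 0  ✓
triangle: |7−7|=0 ≤ l₃=5 ≤ 7+7=14  ✓
parity: l₁+l₂+l₃ = 19 is odd  ✗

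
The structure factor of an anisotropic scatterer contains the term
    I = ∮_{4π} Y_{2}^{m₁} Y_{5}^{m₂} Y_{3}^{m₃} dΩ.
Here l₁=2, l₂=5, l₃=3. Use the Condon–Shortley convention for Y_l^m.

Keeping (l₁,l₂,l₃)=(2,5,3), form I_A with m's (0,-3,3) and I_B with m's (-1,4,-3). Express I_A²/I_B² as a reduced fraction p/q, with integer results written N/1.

1/3

l's match ⇒ only the (l;m) 3-j factors differ between A and B.
A: triangle coeff Δ(2,5,3) = 1/2310; Σ_t [2,2]: t=2:+1/2880 = 1/2880; (3j)²=2/165 [(2 5 3; 0 -3 3)], sign=+1
B: triangle coeff Δ(2,5,3) = 1/2310; Σ_t [3,3]: t=3:−1/4320 = -1/4320; (3j)²=2/55 [(2 5 3; -1 4 -3)], sign=-1
I_A²/I_B² = (2/165)/(2/55) = 1/3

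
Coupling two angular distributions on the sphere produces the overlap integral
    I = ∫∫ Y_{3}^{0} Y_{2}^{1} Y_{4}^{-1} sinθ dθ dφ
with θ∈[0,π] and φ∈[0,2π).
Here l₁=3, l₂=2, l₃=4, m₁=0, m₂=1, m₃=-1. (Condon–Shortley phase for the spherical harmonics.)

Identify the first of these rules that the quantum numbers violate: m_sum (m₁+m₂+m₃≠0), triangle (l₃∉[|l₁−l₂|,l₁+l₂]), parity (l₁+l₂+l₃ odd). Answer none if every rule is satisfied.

azimuthal sum: 0 + 1 − 1 = 0  ✓
1 ≤ 4 ≤ 5 (triangle on l)  ✓
L = 3 + 2 + 4 = 9 (odd)  ✗

parity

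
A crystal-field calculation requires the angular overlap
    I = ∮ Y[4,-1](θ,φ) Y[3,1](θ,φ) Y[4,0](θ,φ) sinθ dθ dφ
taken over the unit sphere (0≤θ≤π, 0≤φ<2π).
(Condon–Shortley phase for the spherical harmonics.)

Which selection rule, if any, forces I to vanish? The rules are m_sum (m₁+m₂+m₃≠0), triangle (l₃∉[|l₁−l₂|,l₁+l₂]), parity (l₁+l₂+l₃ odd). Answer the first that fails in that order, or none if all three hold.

azimuthal sum: -1 + 1 + 0 = 0  ✓
1 ≤ 4 ≤ 7 (triangle on l)  ✓
L = 4 + 3 + 4 = 11 (odd)  ✗

parity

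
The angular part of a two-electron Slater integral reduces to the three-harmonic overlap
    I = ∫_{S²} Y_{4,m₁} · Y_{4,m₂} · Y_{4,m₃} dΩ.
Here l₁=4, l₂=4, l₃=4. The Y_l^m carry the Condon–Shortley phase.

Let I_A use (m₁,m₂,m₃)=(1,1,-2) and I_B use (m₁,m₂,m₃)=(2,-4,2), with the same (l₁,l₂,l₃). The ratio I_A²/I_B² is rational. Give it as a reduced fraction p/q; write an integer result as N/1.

l's match ⇒ only the (l;m) 3-j factors differ between A and B.
A: triangle coeff Δ(4,4,4) = 1/450450; Σ_t [1,3]: t=1:−1/576 t=2:+1/144 t=3:−1/576 = 1/288; (3j)²=20/1001 [(4 4 4; 1 1 -2)], sign=+1
B: triangle coeff Δ(4,4,4) = 1/450450; Σ_t [0,0]: t=0:+1/2304 = 1/2304; (3j)²=5/143 [(4 4 4; 2 -4 2)], sign=+1
I_A²/I_B² = (20/1001)/(5/143) = 4/7

4/7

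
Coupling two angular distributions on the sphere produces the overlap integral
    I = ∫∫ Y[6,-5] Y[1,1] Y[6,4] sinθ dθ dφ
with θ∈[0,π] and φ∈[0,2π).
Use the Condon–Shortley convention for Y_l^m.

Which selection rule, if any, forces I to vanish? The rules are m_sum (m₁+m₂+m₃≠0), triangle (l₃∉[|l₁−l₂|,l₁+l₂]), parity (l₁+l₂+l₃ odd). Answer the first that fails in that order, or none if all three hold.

azimuthal sum: -5 + 1 + 4 = 0  ✓
5 ≤ 6 ≤ 7 (triangle on l)  ✓
L = 6 + 1 + 6 = 13 (odd)  ✗

parity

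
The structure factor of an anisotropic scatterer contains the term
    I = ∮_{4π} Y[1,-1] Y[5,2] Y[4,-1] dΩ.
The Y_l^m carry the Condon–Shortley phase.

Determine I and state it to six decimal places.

m-sum 0 ✓  L=10 even ✓  4≤4≤6 ✓
Π(2lᵢ+1) = 3×11×9 = 297
triangle coeff Δ(1,5,4) = 1/495
Σ_t [1,1]: t=1:−1/576 = -1/576
(3j)²=5/99 [(1 5 4; 0 0 0)], sign=-1
Σ_t [2,2]: t=2:+1/1440 = 1/1440
(3j)²=7/165 [(1 5 4; -1 2 -1)], sign=-1
⇒ 4πI² = 7/11
I = (+1)√(7/11/(4π)) = 0.22503380

0.225034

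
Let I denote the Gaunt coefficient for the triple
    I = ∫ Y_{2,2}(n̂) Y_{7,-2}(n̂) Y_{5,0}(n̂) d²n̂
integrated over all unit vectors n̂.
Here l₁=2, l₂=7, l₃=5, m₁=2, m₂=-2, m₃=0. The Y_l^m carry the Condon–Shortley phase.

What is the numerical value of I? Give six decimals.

0.127204

Rules hold: Σm=0, L=14 even, 5≤5≤9.
N = 5·15·11 = 825
Δ = 4!·0!·10!/15! = 1/15015
Racah Σ t=2..2: t=2:+1/57600 = 1/57600
⇒ 3j(2 7 5; 0 0 0)² = 21/715, sgn -1
Racah Σ t=0..0: t=0:+1/345600 = 1/345600
⇒ 3j(2 7 5; 2 -2 0)² = 6/715, sgn -1
4πI² = N·(3j₀)²·(3jₘ)² = 378/1859
I = +1·√(0.203335/4π) = 0.12720415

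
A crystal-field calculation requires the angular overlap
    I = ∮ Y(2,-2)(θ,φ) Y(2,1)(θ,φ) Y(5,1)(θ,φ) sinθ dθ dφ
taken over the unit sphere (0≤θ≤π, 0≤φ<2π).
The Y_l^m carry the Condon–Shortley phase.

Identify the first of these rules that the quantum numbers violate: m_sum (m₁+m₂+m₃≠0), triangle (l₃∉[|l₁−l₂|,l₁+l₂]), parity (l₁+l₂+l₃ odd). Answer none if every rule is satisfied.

azimuthal sum: -2 + 1 + 1 = 0  ✓
0 ≤ 5 ≤ 4 (triangle on l)  ✗
L = 2 + 2 + 5 = 9 (odd)

triangle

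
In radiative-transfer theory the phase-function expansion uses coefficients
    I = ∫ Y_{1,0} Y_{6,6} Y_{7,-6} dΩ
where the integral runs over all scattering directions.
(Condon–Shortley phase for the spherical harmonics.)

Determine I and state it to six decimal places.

m-sum 0 ✓  L=14 even ✓  5≤7≤7 ✓
Π(2lᵢ+1) = 3×13×15 = 585
triangle coeff Δ(1,6,7) = 1/1365
Σ_t [0,0]: t=0:+1/518400 = 1/518400
(3j)²=7/195 [(1 6 7; 0 0 0)], sign=-1
Σ_t [0,0]: t=0:+1/479001600 = 1/479001600
(3j)²=1/105 [(1 6 7; 0 6 -6)], sign=-1
⇒ 4πI² = 1/5
I = (+1)√(1/5/(4π)) = 0.12615663

0.126157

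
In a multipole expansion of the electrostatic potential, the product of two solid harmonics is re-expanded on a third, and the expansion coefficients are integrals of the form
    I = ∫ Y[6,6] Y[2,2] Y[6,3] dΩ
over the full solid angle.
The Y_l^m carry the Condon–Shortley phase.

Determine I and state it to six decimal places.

Σmᵢ = 11 ≠ 0, so the φ-integral vanishes; I = 0

0.000000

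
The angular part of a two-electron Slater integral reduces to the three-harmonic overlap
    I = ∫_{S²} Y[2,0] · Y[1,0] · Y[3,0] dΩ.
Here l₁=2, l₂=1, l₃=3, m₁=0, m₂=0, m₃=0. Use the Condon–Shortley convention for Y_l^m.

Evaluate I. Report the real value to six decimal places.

0.247767

m-sum 0 ✓  L=6 even ✓  1≤3≤3 ✓
Π(2lᵢ+1) = 5×3×7 = 105
triangle coeff Δ(2,1,3) = 1/105
Σ_t [0,0]: t=0:+1/4 = 1/4
(3j)²=3/35 [(2 1 3; 0 0 0)], sign=-1
(m-triple is (0,0,0) — same symbol as above.)
⇒ 4πI² = 27/35
I = (+1)√(27/35/(4π)) = 0.24776670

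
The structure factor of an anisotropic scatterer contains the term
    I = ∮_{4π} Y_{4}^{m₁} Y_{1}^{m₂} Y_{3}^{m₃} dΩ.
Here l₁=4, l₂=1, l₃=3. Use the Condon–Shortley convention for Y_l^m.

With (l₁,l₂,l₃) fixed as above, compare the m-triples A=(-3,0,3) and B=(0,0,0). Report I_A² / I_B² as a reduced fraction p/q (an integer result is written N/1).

l's match ⇒ only the (l;m) 3-j factors differ between A and B.
A: triangle coeff Δ(4,1,3) = 1/252; Σ_t [1,1]: t=1:−1/720 = -1/720; (3j)²=1/36 [(4 1 3; -3 0 3)], sign=-1
B: triangle coeff Δ(4,1,3) = 1/252; Σ_t [1,1]: t=1:−1/36 = -1/36; (3j)²=4/63 [(4 1 3; 0 0 0)], sign=+1
I_A²/I_B² = (1/36)/(4/63) = 7/16

7/16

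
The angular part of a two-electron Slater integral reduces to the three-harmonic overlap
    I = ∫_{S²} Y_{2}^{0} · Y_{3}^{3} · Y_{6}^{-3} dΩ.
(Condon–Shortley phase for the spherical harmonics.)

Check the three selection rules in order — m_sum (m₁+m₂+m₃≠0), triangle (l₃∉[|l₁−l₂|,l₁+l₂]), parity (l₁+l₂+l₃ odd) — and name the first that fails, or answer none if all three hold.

triangle

azimuthal sum: 0 + 3 − 3 = 0  ✓
1 ≤ 6 ≤ 5 (triangle on l)  ✗
L = 2 + 3 + 6 = 11 (odd)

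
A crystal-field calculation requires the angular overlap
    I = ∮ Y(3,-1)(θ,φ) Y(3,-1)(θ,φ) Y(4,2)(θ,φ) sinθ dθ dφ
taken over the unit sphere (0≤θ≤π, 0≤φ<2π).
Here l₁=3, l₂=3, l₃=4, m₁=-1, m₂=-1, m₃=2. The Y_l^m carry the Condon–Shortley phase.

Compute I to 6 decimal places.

Checks pass: Σm=0; 10 even; l₃=4∈[0,6].
(2·3+1)(2·3+1)(2·4+1) = 441
Δ: 2! 4! 4! / 11! → 1/34650
sum: t=0:+1/72 t=1:−1/16 t=2:+1/72 = -5/144
3j²(3 3 4; 0 0 0) = Δ·Π!·Σ² = 2/77  (sign -1)
sum: t=0:+1/192 t=1:−1/36 t=2:+1/192 = -5/288
3j²(3 3 4; -1 -1 2) = Δ·Π!·Σ² = 20/693  (sign -1)
combine: 4πI² = 441·2/77·20/693 = 40/121
take √, sign +1: I = 0.16219310

0.162193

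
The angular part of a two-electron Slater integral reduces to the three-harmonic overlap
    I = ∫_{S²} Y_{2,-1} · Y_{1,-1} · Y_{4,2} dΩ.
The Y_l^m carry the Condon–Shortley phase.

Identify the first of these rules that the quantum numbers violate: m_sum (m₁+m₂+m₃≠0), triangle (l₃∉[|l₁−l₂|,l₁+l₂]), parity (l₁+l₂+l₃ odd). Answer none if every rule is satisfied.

triangle

azimuthal sum: -1 − 1 + 2 = 0  ✓
1 ≤ 4 ≤ 3 (triangle on l)  ✗
L = 2 + 1 + 4 = 7 (odd)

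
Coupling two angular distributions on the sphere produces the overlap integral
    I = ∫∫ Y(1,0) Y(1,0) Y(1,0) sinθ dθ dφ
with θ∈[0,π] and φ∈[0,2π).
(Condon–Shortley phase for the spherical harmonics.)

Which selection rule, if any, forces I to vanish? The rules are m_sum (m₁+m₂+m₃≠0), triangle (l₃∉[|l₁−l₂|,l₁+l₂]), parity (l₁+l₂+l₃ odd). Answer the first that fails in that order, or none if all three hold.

m₁+m₂+m₃ = 0 + 0 + 0 = 0  ✓
triangle: |1−1|=0 ≤ l₃=1 ≤ 1+1=2  ✓
parity: l₁+l₂+l₃ = 3 is odd  ✗

parity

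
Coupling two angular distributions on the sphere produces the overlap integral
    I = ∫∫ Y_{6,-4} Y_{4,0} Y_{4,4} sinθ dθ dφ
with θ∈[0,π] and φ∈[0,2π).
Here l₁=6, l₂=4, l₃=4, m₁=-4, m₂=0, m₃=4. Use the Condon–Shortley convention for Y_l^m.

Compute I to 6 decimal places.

Rules hold: Σm=0, L=14 even, 2≤4≤10.
N = 13·9·9 = 1053
Δ = 6!·6!·2!/15! = 1/1261260
Racah Σ t=2..4: t=2:+1/4608 t=3:−1/1296 t=4:+1/4608 = -7/20736
⇒ 3j(6 4 4; 0 0 0)² = 20/1287, sgn -1
Racah Σ t=4..4: t=4:+1/69120 = 1/69120
⇒ 3j(6 4 4; -4 0 4)² = 4/143, sgn +1
4πI² = N·(3j₀)²·(3jₘ)² = 720/1573
I = -1·√(0.457724/4π) = -0.19085211

-0.190852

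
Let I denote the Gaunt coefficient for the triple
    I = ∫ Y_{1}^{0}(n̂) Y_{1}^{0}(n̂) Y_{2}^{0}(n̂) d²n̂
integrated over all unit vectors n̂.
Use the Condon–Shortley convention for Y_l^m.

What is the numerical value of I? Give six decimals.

0.252313

m-sum 0 ✓  L=4 even ✓  0≤2≤2 ✓
Π(2lᵢ+1) = 3×3×5 = 45
triangle coeff Δ(1,1,2) = 1/30
Σ_t [0,0]: t=0:+1/1 = 1/1
(3j)²=2/15 [(1 1 2; 0 0 0)], sign=+1
(m-triple is (0,0,0) — same symbol as above.)
⇒ 4πI² = 4/5
I = (+1)√(4/5/(4π)) = 0.25231325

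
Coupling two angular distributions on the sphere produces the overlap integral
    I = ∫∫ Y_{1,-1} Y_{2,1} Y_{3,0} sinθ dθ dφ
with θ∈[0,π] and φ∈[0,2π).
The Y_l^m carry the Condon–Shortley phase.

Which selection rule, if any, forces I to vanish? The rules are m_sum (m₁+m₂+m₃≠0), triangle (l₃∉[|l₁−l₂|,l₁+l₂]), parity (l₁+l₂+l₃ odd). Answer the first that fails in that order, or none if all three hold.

none

Σmᵢ = 0  ✓
l₃∈[|l₁−l₂|,l₁+l₂]=[1,3], have l₃=3  ✓
Σlᵢ = 6 ⇒ even  ✓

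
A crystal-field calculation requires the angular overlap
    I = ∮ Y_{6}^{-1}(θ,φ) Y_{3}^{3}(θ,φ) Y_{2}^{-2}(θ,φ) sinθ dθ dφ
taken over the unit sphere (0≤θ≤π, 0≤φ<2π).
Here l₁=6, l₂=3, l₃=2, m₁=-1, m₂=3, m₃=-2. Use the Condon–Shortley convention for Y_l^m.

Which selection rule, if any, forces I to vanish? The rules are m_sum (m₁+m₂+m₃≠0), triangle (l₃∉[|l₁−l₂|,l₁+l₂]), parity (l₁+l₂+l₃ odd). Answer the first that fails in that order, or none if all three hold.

triangle

m₁+m₂+m₃ = -1 + 3 − 2 = 0  ✓
triangle: |6−3|=3 ≤ l₃=2 ≤ 6+3=9  ✗
parity: l₁+l₂+l₃ = 11 is odd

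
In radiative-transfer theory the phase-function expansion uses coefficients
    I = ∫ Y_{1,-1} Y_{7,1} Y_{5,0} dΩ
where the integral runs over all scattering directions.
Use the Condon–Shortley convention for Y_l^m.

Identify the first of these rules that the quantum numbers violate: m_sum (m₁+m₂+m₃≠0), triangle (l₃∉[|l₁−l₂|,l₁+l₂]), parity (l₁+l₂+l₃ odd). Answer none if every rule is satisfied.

Σmᵢ = 0  ✓
l₃∈[|l₁−l₂|,l₁+l₂]=[6,8], have l₃=5  ✗
Σlᵢ = 13 ⇒ odd

triangle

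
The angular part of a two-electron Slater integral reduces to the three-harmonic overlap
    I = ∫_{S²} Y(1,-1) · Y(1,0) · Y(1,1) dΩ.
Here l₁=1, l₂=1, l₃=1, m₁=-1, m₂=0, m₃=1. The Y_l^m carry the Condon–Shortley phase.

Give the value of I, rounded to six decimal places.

0.000000

Σlᵢ=3 odd — θ-integrand is odd under cosθ→−cosθ; I=0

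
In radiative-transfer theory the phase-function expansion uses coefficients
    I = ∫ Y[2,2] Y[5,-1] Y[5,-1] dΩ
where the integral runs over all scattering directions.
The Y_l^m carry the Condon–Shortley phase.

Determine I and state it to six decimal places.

0.198089

Rules hold: Σm=0, L=12 even, 3≤5≤7.
N = 5·11·11 = 605
Δ = 2!·2!·8!/13! = 1/38610
Racah Σ t=0..2: t=0:+1/2880 t=1:−1/576 t=2:+1/2880 = -1/960
⇒ 3j(2 5 5; 0 0 0)² = 10/429, sgn +1
Racah Σ t=0..0: t=0:+1/2304 = 1/2304
⇒ 3j(2 5 5; 2 -1 -1)² = 5/143, sgn +1
4πI² = N·(3j₀)²·(3jₘ)² = 250/507
I = +1·√(0.493097/4π) = 0.19808933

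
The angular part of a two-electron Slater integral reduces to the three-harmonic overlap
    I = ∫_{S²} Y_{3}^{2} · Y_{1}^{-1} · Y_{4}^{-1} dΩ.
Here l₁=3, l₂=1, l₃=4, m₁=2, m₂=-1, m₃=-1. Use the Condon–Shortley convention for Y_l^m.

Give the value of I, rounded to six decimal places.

-0.106622

m-sum 0 ✓  L=8 even ✓  2≤4≤4 ✓
Π(2lᵢ+1) = 7×3×9 = 189
triangle coeff Δ(3,1,4) = 1/252
Σ_t [0,0]: t=0:+1/36 = 1/36
(3j)²=4/63 [(3 1 4; 0 0 0)], sign=+1
Σ_t [0,0]: t=0:+1/240 = 1/240
(3j)²=1/84 [(3 1 4; 2 -1 -1)], sign=-1
⇒ 4πI² = 1/7
I = (-1)√(1/7/(4π)) = -0.10662181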